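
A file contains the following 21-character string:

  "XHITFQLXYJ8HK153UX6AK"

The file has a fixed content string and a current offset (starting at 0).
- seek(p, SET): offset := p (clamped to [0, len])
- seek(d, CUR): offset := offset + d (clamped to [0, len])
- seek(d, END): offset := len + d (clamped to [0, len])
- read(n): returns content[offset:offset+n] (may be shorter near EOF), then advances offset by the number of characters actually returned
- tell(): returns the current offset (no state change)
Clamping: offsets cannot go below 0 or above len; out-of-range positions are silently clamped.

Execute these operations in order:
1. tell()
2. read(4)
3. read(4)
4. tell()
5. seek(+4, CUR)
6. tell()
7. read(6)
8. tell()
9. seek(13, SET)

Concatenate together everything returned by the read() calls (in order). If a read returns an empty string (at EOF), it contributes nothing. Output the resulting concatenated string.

After 1 (tell()): offset=0
After 2 (read(4)): returned 'XHIT', offset=4
After 3 (read(4)): returned 'FQLX', offset=8
After 4 (tell()): offset=8
After 5 (seek(+4, CUR)): offset=12
After 6 (tell()): offset=12
After 7 (read(6)): returned 'K153UX', offset=18
After 8 (tell()): offset=18
After 9 (seek(13, SET)): offset=13

Answer: XHITFQLXK153UX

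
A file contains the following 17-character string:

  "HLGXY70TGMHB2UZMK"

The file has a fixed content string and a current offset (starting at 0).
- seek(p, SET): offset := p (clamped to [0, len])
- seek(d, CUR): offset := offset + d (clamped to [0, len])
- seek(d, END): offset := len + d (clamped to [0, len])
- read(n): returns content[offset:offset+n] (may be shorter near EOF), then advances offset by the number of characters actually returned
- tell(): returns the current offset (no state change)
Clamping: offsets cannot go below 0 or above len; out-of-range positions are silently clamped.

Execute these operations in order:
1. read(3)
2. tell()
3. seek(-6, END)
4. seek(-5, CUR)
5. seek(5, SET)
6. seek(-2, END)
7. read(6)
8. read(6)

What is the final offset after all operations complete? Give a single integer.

Answer: 17

Derivation:
After 1 (read(3)): returned 'HLG', offset=3
After 2 (tell()): offset=3
After 3 (seek(-6, END)): offset=11
After 4 (seek(-5, CUR)): offset=6
After 5 (seek(5, SET)): offset=5
After 6 (seek(-2, END)): offset=15
After 7 (read(6)): returned 'MK', offset=17
After 8 (read(6)): returned '', offset=17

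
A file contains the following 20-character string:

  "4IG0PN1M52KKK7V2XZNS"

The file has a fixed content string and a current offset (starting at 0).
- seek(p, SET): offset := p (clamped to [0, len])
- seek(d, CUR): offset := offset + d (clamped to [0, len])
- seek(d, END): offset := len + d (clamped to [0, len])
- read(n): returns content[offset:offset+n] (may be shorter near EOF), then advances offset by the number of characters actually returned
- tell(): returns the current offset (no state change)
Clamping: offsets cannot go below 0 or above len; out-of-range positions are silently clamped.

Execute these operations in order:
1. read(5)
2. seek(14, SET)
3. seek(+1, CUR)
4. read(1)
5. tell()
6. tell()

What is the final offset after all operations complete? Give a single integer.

Answer: 16

Derivation:
After 1 (read(5)): returned '4IG0P', offset=5
After 2 (seek(14, SET)): offset=14
After 3 (seek(+1, CUR)): offset=15
After 4 (read(1)): returned '2', offset=16
After 5 (tell()): offset=16
After 6 (tell()): offset=16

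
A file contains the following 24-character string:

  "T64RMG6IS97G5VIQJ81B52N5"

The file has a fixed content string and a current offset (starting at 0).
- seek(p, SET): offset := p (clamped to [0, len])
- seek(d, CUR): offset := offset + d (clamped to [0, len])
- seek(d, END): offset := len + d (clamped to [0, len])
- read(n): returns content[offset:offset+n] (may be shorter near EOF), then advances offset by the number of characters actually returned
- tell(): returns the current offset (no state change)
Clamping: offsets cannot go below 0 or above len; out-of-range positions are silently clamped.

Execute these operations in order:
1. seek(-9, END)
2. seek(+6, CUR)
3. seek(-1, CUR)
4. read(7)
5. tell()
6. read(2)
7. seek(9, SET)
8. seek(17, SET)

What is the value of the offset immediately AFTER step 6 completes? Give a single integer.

After 1 (seek(-9, END)): offset=15
After 2 (seek(+6, CUR)): offset=21
After 3 (seek(-1, CUR)): offset=20
After 4 (read(7)): returned '52N5', offset=24
After 5 (tell()): offset=24
After 6 (read(2)): returned '', offset=24

Answer: 24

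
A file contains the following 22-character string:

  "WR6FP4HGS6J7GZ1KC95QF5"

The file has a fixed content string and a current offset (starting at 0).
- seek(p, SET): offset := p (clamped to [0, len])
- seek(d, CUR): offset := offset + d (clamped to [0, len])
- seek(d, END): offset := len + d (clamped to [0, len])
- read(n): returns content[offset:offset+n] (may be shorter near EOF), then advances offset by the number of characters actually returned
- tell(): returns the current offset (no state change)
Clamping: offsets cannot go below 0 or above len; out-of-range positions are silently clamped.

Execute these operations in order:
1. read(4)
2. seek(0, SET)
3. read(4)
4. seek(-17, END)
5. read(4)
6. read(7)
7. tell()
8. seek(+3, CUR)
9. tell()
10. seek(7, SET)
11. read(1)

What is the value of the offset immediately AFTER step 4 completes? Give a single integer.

After 1 (read(4)): returned 'WR6F', offset=4
After 2 (seek(0, SET)): offset=0
After 3 (read(4)): returned 'WR6F', offset=4
After 4 (seek(-17, END)): offset=5

Answer: 5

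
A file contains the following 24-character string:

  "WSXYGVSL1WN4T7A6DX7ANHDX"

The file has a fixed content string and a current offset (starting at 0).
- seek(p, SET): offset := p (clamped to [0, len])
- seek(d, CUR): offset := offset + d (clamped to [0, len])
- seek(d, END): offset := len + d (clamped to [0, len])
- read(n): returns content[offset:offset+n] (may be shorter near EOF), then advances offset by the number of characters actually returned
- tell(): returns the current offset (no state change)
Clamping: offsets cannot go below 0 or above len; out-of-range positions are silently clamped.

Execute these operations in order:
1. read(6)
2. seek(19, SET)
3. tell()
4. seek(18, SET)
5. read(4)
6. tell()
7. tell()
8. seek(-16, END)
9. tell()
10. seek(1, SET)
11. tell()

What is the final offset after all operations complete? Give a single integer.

After 1 (read(6)): returned 'WSXYGV', offset=6
After 2 (seek(19, SET)): offset=19
After 3 (tell()): offset=19
After 4 (seek(18, SET)): offset=18
After 5 (read(4)): returned '7ANH', offset=22
After 6 (tell()): offset=22
After 7 (tell()): offset=22
After 8 (seek(-16, END)): offset=8
After 9 (tell()): offset=8
After 10 (seek(1, SET)): offset=1
After 11 (tell()): offset=1

Answer: 1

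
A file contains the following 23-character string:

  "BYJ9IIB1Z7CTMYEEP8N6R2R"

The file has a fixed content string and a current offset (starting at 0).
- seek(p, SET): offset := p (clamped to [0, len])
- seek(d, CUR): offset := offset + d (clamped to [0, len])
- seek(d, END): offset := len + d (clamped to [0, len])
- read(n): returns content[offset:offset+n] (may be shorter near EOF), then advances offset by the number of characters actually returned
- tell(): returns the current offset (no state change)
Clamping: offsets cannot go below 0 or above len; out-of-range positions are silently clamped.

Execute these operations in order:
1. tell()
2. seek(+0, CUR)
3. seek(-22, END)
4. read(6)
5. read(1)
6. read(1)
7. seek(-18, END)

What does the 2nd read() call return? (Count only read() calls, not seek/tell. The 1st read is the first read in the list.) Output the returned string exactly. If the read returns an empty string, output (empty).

After 1 (tell()): offset=0
After 2 (seek(+0, CUR)): offset=0
After 3 (seek(-22, END)): offset=1
After 4 (read(6)): returned 'YJ9IIB', offset=7
After 5 (read(1)): returned '1', offset=8
After 6 (read(1)): returned 'Z', offset=9
After 7 (seek(-18, END)): offset=5

Answer: 1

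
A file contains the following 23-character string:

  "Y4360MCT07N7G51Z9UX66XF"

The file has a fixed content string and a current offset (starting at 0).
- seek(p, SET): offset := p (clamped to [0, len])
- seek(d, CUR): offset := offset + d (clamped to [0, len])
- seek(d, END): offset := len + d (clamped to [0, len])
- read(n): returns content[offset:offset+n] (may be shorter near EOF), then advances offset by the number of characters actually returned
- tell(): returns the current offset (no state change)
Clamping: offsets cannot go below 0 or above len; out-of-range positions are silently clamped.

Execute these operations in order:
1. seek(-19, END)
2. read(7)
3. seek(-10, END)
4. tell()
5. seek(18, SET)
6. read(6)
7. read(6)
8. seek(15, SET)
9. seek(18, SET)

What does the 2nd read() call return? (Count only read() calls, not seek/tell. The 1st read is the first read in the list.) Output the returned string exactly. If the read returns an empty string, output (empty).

Answer: X66XF

Derivation:
After 1 (seek(-19, END)): offset=4
After 2 (read(7)): returned '0MCT07N', offset=11
After 3 (seek(-10, END)): offset=13
After 4 (tell()): offset=13
After 5 (seek(18, SET)): offset=18
After 6 (read(6)): returned 'X66XF', offset=23
After 7 (read(6)): returned '', offset=23
After 8 (seek(15, SET)): offset=15
After 9 (seek(18, SET)): offset=18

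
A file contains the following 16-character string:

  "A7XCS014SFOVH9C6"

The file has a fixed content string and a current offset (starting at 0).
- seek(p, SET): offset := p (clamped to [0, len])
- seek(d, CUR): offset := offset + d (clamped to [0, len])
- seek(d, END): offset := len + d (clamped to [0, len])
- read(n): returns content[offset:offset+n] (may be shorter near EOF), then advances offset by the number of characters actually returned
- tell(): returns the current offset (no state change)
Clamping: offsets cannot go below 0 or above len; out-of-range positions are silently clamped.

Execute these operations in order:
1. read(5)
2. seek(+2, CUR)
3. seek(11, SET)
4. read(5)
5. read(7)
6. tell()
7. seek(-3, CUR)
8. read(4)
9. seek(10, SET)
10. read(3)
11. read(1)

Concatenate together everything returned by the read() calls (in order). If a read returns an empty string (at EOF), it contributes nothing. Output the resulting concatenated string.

After 1 (read(5)): returned 'A7XCS', offset=5
After 2 (seek(+2, CUR)): offset=7
After 3 (seek(11, SET)): offset=11
After 4 (read(5)): returned 'VH9C6', offset=16
After 5 (read(7)): returned '', offset=16
After 6 (tell()): offset=16
After 7 (seek(-3, CUR)): offset=13
After 8 (read(4)): returned '9C6', offset=16
After 9 (seek(10, SET)): offset=10
After 10 (read(3)): returned 'OVH', offset=13
After 11 (read(1)): returned '9', offset=14

Answer: A7XCSVH9C69C6OVH9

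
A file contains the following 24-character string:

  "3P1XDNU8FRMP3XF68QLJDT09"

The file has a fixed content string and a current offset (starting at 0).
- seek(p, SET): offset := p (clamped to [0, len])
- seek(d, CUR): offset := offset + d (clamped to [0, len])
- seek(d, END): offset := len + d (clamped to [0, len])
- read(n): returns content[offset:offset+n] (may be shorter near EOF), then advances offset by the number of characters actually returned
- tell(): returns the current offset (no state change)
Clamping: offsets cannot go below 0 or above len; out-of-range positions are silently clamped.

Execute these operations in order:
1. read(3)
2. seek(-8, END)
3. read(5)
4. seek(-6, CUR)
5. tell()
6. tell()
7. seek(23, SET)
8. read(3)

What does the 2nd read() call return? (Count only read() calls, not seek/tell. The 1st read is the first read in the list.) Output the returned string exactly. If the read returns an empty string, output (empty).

After 1 (read(3)): returned '3P1', offset=3
After 2 (seek(-8, END)): offset=16
After 3 (read(5)): returned '8QLJD', offset=21
After 4 (seek(-6, CUR)): offset=15
After 5 (tell()): offset=15
After 6 (tell()): offset=15
After 7 (seek(23, SET)): offset=23
After 8 (read(3)): returned '9', offset=24

Answer: 8QLJD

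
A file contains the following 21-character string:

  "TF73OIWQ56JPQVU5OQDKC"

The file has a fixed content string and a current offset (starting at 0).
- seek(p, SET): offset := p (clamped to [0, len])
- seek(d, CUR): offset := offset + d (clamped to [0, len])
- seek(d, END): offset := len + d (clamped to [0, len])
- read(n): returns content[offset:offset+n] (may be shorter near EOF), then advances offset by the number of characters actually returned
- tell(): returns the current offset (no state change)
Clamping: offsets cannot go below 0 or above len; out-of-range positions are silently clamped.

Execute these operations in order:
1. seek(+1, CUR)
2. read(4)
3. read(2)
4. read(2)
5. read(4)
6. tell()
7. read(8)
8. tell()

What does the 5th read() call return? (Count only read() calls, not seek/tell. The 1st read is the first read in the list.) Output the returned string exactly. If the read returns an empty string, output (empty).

Answer: VU5OQDKC

Derivation:
After 1 (seek(+1, CUR)): offset=1
After 2 (read(4)): returned 'F73O', offset=5
After 3 (read(2)): returned 'IW', offset=7
After 4 (read(2)): returned 'Q5', offset=9
After 5 (read(4)): returned '6JPQ', offset=13
After 6 (tell()): offset=13
After 7 (read(8)): returned 'VU5OQDKC', offset=21
After 8 (tell()): offset=21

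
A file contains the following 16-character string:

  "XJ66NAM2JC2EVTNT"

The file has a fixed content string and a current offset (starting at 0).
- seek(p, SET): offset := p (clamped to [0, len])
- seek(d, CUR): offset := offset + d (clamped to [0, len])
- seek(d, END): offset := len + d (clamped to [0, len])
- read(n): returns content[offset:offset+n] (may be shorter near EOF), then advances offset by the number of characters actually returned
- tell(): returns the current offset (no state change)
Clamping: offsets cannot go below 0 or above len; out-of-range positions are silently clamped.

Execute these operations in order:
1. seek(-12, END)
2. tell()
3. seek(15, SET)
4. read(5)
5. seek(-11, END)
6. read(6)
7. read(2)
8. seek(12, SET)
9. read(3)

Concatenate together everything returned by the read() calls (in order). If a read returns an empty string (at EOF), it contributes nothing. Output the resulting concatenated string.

Answer: TAM2JC2EVVTN

Derivation:
After 1 (seek(-12, END)): offset=4
After 2 (tell()): offset=4
After 3 (seek(15, SET)): offset=15
After 4 (read(5)): returned 'T', offset=16
After 5 (seek(-11, END)): offset=5
After 6 (read(6)): returned 'AM2JC2', offset=11
After 7 (read(2)): returned 'EV', offset=13
After 8 (seek(12, SET)): offset=12
After 9 (read(3)): returned 'VTN', offset=15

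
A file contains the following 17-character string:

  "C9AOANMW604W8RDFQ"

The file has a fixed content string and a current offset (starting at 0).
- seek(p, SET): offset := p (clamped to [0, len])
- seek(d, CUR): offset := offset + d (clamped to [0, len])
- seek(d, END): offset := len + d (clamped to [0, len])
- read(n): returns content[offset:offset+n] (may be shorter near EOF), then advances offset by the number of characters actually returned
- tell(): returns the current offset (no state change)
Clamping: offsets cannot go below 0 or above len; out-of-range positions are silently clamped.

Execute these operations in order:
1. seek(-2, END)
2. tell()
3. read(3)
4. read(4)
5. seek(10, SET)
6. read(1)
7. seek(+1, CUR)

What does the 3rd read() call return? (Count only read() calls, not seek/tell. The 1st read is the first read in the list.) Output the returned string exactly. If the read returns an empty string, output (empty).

Answer: 4

Derivation:
After 1 (seek(-2, END)): offset=15
After 2 (tell()): offset=15
After 3 (read(3)): returned 'FQ', offset=17
After 4 (read(4)): returned '', offset=17
After 5 (seek(10, SET)): offset=10
After 6 (read(1)): returned '4', offset=11
After 7 (seek(+1, CUR)): offset=12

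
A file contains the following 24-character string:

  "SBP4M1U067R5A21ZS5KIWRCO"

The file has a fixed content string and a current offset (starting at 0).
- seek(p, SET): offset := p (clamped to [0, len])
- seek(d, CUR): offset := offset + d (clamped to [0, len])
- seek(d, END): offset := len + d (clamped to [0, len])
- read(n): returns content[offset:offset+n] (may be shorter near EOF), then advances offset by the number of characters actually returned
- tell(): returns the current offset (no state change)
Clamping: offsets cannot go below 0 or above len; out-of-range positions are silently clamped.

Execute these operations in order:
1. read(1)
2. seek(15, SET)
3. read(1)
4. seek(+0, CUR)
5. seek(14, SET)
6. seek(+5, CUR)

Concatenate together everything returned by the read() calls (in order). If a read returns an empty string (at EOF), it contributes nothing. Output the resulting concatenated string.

After 1 (read(1)): returned 'S', offset=1
After 2 (seek(15, SET)): offset=15
After 3 (read(1)): returned 'Z', offset=16
After 4 (seek(+0, CUR)): offset=16
After 5 (seek(14, SET)): offset=14
After 6 (seek(+5, CUR)): offset=19

Answer: SZ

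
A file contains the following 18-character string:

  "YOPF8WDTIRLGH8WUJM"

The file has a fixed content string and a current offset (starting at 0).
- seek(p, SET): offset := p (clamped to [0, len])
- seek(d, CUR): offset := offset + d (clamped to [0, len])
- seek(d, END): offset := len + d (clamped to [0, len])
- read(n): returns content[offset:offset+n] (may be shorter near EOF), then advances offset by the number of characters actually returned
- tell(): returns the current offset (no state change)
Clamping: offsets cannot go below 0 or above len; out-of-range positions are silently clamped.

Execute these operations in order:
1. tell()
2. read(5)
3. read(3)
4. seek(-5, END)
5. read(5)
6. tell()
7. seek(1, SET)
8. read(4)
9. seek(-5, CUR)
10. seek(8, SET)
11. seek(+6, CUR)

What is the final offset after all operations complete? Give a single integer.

Answer: 14

Derivation:
After 1 (tell()): offset=0
After 2 (read(5)): returned 'YOPF8', offset=5
After 3 (read(3)): returned 'WDT', offset=8
After 4 (seek(-5, END)): offset=13
After 5 (read(5)): returned '8WUJM', offset=18
After 6 (tell()): offset=18
After 7 (seek(1, SET)): offset=1
After 8 (read(4)): returned 'OPF8', offset=5
After 9 (seek(-5, CUR)): offset=0
After 10 (seek(8, SET)): offset=8
After 11 (seek(+6, CUR)): offset=14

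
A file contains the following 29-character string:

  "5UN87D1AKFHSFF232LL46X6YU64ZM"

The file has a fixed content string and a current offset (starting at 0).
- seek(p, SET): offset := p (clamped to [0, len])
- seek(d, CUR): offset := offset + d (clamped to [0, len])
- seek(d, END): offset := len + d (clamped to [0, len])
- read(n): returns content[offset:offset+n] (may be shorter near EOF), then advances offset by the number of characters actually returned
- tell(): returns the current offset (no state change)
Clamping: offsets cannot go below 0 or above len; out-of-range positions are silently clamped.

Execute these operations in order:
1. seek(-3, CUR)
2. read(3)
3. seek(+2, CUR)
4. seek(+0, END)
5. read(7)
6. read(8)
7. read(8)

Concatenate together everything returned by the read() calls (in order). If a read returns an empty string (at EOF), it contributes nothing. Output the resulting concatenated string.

After 1 (seek(-3, CUR)): offset=0
After 2 (read(3)): returned '5UN', offset=3
After 3 (seek(+2, CUR)): offset=5
After 4 (seek(+0, END)): offset=29
After 5 (read(7)): returned '', offset=29
After 6 (read(8)): returned '', offset=29
After 7 (read(8)): returned '', offset=29

Answer: 5UN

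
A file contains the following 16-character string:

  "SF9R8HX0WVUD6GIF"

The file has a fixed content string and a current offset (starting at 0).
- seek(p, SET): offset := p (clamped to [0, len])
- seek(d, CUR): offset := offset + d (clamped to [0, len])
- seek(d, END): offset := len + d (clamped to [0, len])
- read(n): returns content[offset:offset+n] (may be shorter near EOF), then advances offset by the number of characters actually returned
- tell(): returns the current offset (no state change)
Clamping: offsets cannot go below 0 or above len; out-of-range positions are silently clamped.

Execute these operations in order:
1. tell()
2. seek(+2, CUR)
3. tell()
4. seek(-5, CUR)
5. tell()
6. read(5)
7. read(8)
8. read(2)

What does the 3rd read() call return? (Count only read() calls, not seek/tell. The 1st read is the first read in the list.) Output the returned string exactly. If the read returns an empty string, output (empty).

Answer: GI

Derivation:
After 1 (tell()): offset=0
After 2 (seek(+2, CUR)): offset=2
After 3 (tell()): offset=2
After 4 (seek(-5, CUR)): offset=0
After 5 (tell()): offset=0
After 6 (read(5)): returned 'SF9R8', offset=5
After 7 (read(8)): returned 'HX0WVUD6', offset=13
After 8 (read(2)): returned 'GI', offset=15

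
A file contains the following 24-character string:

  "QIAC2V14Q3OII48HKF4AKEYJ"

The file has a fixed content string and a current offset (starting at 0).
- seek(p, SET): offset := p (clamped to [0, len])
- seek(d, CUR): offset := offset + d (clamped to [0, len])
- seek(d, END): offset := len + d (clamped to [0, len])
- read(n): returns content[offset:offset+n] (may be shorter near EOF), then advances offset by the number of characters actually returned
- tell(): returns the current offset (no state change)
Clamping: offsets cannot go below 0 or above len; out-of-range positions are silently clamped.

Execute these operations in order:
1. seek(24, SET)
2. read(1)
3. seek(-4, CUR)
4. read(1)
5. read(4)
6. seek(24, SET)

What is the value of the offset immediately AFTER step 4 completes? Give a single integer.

Answer: 21

Derivation:
After 1 (seek(24, SET)): offset=24
After 2 (read(1)): returned '', offset=24
After 3 (seek(-4, CUR)): offset=20
After 4 (read(1)): returned 'K', offset=21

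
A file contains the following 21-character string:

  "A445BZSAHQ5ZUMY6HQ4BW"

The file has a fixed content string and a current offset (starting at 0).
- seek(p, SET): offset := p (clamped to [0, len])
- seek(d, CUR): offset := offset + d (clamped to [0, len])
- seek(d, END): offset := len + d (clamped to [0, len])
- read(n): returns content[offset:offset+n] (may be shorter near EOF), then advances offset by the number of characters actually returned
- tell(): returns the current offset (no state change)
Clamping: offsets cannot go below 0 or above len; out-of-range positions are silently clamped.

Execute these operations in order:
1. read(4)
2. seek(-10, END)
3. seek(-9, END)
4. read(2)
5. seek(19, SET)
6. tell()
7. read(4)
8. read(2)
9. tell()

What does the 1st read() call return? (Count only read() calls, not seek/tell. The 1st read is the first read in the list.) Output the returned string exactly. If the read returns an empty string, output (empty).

After 1 (read(4)): returned 'A445', offset=4
After 2 (seek(-10, END)): offset=11
After 3 (seek(-9, END)): offset=12
After 4 (read(2)): returned 'UM', offset=14
After 5 (seek(19, SET)): offset=19
After 6 (tell()): offset=19
After 7 (read(4)): returned 'BW', offset=21
After 8 (read(2)): returned '', offset=21
After 9 (tell()): offset=21

Answer: A445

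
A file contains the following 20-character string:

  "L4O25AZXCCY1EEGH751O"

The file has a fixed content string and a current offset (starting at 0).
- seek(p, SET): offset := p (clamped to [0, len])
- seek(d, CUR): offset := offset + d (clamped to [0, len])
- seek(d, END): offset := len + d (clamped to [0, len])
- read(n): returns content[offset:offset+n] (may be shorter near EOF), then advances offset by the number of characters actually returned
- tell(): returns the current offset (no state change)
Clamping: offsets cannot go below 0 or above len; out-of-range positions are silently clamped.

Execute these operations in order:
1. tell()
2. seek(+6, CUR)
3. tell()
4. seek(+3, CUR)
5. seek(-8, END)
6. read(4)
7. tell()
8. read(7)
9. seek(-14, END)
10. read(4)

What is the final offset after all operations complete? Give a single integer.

After 1 (tell()): offset=0
After 2 (seek(+6, CUR)): offset=6
After 3 (tell()): offset=6
After 4 (seek(+3, CUR)): offset=9
After 5 (seek(-8, END)): offset=12
After 6 (read(4)): returned 'EEGH', offset=16
After 7 (tell()): offset=16
After 8 (read(7)): returned '751O', offset=20
After 9 (seek(-14, END)): offset=6
After 10 (read(4)): returned 'ZXCC', offset=10

Answer: 10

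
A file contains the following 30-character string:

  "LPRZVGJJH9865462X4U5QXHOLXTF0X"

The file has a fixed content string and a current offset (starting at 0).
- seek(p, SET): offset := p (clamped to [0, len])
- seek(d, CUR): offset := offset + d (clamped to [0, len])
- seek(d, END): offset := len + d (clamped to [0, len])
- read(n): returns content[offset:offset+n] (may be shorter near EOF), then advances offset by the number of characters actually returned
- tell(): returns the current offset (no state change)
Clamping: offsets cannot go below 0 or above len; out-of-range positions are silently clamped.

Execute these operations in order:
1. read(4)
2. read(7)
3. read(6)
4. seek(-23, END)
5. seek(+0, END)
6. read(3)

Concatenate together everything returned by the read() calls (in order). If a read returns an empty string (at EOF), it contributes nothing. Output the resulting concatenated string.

After 1 (read(4)): returned 'LPRZ', offset=4
After 2 (read(7)): returned 'VGJJH98', offset=11
After 3 (read(6)): returned '65462X', offset=17
After 4 (seek(-23, END)): offset=7
After 5 (seek(+0, END)): offset=30
After 6 (read(3)): returned '', offset=30

Answer: LPRZVGJJH9865462X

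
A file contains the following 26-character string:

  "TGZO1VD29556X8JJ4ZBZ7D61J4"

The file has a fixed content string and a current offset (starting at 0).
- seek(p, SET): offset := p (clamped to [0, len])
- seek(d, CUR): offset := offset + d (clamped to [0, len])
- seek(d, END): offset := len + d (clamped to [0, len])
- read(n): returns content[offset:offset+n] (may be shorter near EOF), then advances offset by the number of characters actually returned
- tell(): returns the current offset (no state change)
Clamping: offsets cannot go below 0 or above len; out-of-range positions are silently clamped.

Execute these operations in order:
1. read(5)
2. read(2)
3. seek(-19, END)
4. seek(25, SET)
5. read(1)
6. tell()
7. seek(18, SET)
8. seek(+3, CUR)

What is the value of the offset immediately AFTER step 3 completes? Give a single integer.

Answer: 7

Derivation:
After 1 (read(5)): returned 'TGZO1', offset=5
After 2 (read(2)): returned 'VD', offset=7
After 3 (seek(-19, END)): offset=7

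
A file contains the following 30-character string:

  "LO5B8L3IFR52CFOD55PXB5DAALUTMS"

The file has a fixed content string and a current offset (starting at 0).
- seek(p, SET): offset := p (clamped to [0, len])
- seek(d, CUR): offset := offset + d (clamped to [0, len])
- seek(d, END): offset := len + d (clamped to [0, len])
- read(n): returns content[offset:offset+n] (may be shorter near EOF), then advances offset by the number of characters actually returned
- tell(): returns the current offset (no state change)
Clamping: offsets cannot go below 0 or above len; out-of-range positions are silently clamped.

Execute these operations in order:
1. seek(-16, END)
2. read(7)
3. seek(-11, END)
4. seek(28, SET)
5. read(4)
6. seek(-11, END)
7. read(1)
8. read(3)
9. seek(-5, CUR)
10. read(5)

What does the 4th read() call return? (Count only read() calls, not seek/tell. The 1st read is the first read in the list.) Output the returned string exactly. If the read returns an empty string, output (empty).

After 1 (seek(-16, END)): offset=14
After 2 (read(7)): returned 'OD55PXB', offset=21
After 3 (seek(-11, END)): offset=19
After 4 (seek(28, SET)): offset=28
After 5 (read(4)): returned 'MS', offset=30
After 6 (seek(-11, END)): offset=19
After 7 (read(1)): returned 'X', offset=20
After 8 (read(3)): returned 'B5D', offset=23
After 9 (seek(-5, CUR)): offset=18
After 10 (read(5)): returned 'PXB5D', offset=23

Answer: B5D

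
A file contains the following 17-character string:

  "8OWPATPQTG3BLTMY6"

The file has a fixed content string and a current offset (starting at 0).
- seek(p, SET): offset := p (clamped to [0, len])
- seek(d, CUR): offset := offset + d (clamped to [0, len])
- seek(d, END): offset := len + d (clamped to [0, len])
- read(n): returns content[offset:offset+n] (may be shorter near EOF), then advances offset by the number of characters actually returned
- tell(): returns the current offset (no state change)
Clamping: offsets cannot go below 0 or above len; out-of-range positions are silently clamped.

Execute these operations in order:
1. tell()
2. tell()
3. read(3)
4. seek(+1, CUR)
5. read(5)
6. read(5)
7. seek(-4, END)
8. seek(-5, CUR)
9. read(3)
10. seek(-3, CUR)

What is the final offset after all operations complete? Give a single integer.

After 1 (tell()): offset=0
After 2 (tell()): offset=0
After 3 (read(3)): returned '8OW', offset=3
After 4 (seek(+1, CUR)): offset=4
After 5 (read(5)): returned 'ATPQT', offset=9
After 6 (read(5)): returned 'G3BLT', offset=14
After 7 (seek(-4, END)): offset=13
After 8 (seek(-5, CUR)): offset=8
After 9 (read(3)): returned 'TG3', offset=11
After 10 (seek(-3, CUR)): offset=8

Answer: 8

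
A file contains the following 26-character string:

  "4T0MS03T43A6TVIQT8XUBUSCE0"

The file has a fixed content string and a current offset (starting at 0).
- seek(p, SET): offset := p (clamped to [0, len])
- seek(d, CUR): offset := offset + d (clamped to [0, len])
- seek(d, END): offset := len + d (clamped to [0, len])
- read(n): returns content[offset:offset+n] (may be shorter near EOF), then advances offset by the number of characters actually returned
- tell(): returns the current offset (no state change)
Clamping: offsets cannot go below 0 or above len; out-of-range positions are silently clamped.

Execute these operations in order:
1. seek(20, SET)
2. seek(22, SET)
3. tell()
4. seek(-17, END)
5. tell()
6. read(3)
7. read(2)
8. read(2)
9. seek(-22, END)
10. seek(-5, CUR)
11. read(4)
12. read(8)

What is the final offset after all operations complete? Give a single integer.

After 1 (seek(20, SET)): offset=20
After 2 (seek(22, SET)): offset=22
After 3 (tell()): offset=22
After 4 (seek(-17, END)): offset=9
After 5 (tell()): offset=9
After 6 (read(3)): returned '3A6', offset=12
After 7 (read(2)): returned 'TV', offset=14
After 8 (read(2)): returned 'IQ', offset=16
After 9 (seek(-22, END)): offset=4
After 10 (seek(-5, CUR)): offset=0
After 11 (read(4)): returned '4T0M', offset=4
After 12 (read(8)): returned 'S03T43A6', offset=12

Answer: 12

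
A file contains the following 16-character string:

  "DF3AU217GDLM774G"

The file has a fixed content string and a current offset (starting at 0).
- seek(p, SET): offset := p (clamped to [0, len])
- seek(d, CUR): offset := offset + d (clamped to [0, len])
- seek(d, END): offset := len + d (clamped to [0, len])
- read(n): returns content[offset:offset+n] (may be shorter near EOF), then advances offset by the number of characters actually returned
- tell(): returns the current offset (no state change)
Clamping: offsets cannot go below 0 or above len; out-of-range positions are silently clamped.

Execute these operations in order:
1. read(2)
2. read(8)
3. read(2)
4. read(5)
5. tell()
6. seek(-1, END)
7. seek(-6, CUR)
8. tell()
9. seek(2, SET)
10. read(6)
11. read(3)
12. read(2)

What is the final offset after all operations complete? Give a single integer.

After 1 (read(2)): returned 'DF', offset=2
After 2 (read(8)): returned '3AU217GD', offset=10
After 3 (read(2)): returned 'LM', offset=12
After 4 (read(5)): returned '774G', offset=16
After 5 (tell()): offset=16
After 6 (seek(-1, END)): offset=15
After 7 (seek(-6, CUR)): offset=9
After 8 (tell()): offset=9
After 9 (seek(2, SET)): offset=2
After 10 (read(6)): returned '3AU217', offset=8
After 11 (read(3)): returned 'GDL', offset=11
After 12 (read(2)): returned 'M7', offset=13

Answer: 13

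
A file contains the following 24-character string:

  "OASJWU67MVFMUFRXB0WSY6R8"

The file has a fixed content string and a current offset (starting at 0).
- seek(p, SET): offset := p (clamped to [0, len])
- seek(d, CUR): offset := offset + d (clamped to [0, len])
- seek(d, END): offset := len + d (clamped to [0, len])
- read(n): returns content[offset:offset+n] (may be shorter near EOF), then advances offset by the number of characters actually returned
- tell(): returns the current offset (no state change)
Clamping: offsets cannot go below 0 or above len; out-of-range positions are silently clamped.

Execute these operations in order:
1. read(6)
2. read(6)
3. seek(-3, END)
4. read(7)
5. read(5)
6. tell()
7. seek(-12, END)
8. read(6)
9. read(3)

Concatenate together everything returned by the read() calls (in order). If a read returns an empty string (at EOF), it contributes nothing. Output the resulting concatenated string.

After 1 (read(6)): returned 'OASJWU', offset=6
After 2 (read(6)): returned '67MVFM', offset=12
After 3 (seek(-3, END)): offset=21
After 4 (read(7)): returned '6R8', offset=24
After 5 (read(5)): returned '', offset=24
After 6 (tell()): offset=24
After 7 (seek(-12, END)): offset=12
After 8 (read(6)): returned 'UFRXB0', offset=18
After 9 (read(3)): returned 'WSY', offset=21

Answer: OASJWU67MVFM6R8UFRXB0WSY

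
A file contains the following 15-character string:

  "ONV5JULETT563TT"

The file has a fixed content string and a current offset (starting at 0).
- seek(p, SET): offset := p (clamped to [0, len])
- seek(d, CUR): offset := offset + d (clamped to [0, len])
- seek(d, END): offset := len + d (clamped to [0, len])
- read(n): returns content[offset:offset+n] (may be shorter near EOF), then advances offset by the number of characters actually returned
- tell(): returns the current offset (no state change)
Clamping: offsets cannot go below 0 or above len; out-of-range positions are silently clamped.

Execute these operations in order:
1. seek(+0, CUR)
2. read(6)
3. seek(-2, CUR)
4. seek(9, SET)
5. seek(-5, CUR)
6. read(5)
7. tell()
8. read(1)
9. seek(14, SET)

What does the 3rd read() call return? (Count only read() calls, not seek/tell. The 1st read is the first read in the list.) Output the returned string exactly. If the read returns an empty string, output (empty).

After 1 (seek(+0, CUR)): offset=0
After 2 (read(6)): returned 'ONV5JU', offset=6
After 3 (seek(-2, CUR)): offset=4
After 4 (seek(9, SET)): offset=9
After 5 (seek(-5, CUR)): offset=4
After 6 (read(5)): returned 'JULET', offset=9
After 7 (tell()): offset=9
After 8 (read(1)): returned 'T', offset=10
After 9 (seek(14, SET)): offset=14

Answer: T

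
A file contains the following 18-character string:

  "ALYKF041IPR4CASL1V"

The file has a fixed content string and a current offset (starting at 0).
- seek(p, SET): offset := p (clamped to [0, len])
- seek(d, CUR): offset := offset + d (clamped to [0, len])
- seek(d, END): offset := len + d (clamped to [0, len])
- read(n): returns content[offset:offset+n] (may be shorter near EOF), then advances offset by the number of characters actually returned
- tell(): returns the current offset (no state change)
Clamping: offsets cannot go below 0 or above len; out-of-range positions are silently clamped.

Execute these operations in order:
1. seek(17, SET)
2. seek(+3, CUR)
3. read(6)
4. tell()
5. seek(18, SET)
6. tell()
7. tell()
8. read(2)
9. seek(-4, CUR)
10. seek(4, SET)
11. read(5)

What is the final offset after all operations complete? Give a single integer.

After 1 (seek(17, SET)): offset=17
After 2 (seek(+3, CUR)): offset=18
After 3 (read(6)): returned '', offset=18
After 4 (tell()): offset=18
After 5 (seek(18, SET)): offset=18
After 6 (tell()): offset=18
After 7 (tell()): offset=18
After 8 (read(2)): returned '', offset=18
After 9 (seek(-4, CUR)): offset=14
After 10 (seek(4, SET)): offset=4
After 11 (read(5)): returned 'F041I', offset=9

Answer: 9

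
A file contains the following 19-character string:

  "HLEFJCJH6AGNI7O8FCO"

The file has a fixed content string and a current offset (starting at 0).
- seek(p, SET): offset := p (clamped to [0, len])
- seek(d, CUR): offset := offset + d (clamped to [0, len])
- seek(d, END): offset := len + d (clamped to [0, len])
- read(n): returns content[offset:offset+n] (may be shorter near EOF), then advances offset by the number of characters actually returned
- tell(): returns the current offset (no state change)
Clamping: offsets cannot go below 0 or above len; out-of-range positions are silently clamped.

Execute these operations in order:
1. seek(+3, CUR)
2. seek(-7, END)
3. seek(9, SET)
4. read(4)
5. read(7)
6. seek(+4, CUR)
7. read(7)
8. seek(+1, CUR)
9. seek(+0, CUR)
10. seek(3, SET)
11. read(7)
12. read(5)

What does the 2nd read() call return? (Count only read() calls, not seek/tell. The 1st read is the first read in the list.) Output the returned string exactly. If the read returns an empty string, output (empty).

After 1 (seek(+3, CUR)): offset=3
After 2 (seek(-7, END)): offset=12
After 3 (seek(9, SET)): offset=9
After 4 (read(4)): returned 'AGNI', offset=13
After 5 (read(7)): returned '7O8FCO', offset=19
After 6 (seek(+4, CUR)): offset=19
After 7 (read(7)): returned '', offset=19
After 8 (seek(+1, CUR)): offset=19
After 9 (seek(+0, CUR)): offset=19
After 10 (seek(3, SET)): offset=3
After 11 (read(7)): returned 'FJCJH6A', offset=10
After 12 (read(5)): returned 'GNI7O', offset=15

Answer: 7O8FCO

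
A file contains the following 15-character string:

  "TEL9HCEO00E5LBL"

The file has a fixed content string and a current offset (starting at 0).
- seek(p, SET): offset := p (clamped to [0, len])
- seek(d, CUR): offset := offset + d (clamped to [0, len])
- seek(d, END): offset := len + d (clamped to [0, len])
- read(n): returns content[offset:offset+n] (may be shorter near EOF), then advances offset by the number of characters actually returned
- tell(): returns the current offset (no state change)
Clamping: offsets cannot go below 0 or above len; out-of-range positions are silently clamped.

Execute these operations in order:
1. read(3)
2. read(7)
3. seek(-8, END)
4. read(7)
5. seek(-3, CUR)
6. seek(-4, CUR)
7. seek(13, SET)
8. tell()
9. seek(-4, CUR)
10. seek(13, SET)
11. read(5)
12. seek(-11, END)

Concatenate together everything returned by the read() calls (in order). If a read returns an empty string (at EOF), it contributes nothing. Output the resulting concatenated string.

After 1 (read(3)): returned 'TEL', offset=3
After 2 (read(7)): returned '9HCEO00', offset=10
After 3 (seek(-8, END)): offset=7
After 4 (read(7)): returned 'O00E5LB', offset=14
After 5 (seek(-3, CUR)): offset=11
After 6 (seek(-4, CUR)): offset=7
After 7 (seek(13, SET)): offset=13
After 8 (tell()): offset=13
After 9 (seek(-4, CUR)): offset=9
After 10 (seek(13, SET)): offset=13
After 11 (read(5)): returned 'BL', offset=15
After 12 (seek(-11, END)): offset=4

Answer: TEL9HCEO00O00E5LBBL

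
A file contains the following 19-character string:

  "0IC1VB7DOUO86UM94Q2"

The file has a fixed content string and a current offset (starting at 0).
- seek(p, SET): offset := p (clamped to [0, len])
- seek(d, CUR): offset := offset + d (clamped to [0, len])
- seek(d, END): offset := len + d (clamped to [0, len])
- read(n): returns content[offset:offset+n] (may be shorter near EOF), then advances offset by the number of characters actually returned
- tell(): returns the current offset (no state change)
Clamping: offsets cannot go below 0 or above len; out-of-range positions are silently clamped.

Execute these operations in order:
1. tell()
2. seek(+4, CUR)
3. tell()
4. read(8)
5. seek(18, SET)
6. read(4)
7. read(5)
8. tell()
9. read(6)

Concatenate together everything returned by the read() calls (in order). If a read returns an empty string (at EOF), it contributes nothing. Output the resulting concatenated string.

Answer: VB7DOUO82

Derivation:
After 1 (tell()): offset=0
After 2 (seek(+4, CUR)): offset=4
After 3 (tell()): offset=4
After 4 (read(8)): returned 'VB7DOUO8', offset=12
After 5 (seek(18, SET)): offset=18
After 6 (read(4)): returned '2', offset=19
After 7 (read(5)): returned '', offset=19
After 8 (tell()): offset=19
After 9 (read(6)): returned '', offset=19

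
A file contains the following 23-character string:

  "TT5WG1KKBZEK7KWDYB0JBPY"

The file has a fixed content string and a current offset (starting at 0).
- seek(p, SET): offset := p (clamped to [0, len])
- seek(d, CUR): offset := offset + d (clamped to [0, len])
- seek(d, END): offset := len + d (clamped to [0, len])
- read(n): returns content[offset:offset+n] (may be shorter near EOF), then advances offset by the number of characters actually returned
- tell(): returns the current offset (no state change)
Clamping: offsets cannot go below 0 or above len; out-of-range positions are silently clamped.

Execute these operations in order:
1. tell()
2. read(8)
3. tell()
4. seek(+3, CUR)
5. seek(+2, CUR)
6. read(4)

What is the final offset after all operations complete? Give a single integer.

After 1 (tell()): offset=0
After 2 (read(8)): returned 'TT5WG1KK', offset=8
After 3 (tell()): offset=8
After 4 (seek(+3, CUR)): offset=11
After 5 (seek(+2, CUR)): offset=13
After 6 (read(4)): returned 'KWDY', offset=17

Answer: 17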